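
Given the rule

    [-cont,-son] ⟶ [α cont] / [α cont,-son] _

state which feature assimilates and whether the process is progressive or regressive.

The shared variable α links the value of [cont] on the target to that of the neighbouring obstruent. [cont] distinguishes stops from fricatives — a manner-of-articulation feature — so this is manner assimilation.
The conditioning segment sits to the left of the focus bar, meaning the trigger precedes the segment that changes — progressive assimilation.

progressive manner assimilation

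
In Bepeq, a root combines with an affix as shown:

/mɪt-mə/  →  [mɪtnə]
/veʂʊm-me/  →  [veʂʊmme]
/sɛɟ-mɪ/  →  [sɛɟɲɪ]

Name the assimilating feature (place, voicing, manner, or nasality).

place

Underlying /m/ is realised as [n] next to /t/; /t/ itself does not change.
The change bilabial → alveolar matches the place of the preceding /t/, identifying this as place assimilation.
Checking the remaining alternation: /m/ → [ɲ] after /ɟ/ (bilabial → palatal, matching palatal) — only place changes, and always toward the preceding segment.
Nothing changes in [veʂʊmme]: there the adjacent consonants already agree in place (/m/ and /m/ are both bilabial), so this form is consistent with the same rule.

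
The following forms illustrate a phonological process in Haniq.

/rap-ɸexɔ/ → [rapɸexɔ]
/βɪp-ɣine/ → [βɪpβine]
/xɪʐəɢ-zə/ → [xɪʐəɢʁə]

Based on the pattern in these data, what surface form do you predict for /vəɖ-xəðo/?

The data show progressive place assimilation: /ɣ/ → [β] after /p/; /z/ → [ʁ] after /ɢ/. In each pair only place changes, matching the preceding consonant, while manner and voice stay constant.
Nothing changes in [rapɸexɔ]: there the adjacent consonants already agree in place (/ɸ/ and /p/ are both bilabial), so this form is consistent with the same rule.
/x/ is a voiceless velar fricative. The preceding trigger /ɖ/ is retroflex, so /x/ must become retroflex as well.
Changing only its place to retroflex gives [ʂ] — the voiceless retroflex fricative.

[vəɖʂəðo]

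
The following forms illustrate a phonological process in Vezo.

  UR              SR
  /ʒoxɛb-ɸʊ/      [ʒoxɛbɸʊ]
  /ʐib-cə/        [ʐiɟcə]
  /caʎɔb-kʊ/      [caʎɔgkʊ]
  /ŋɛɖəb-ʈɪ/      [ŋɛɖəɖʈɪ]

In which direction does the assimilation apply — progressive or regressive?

Comparing underlying and surface forms, /b/ → [ɟ] is the alternation; the neighbouring /c/ is constant.
The change bilabial → palatal matches the place of the following /c/, identifying this as place assimilation.
Checking the remaining alternations: /b/ → [g] before /k/ (bilabial → velar, matching velar); /b/ → [ɖ] before /ʈ/ (bilabial → retroflex, matching retroflex) — only place changes, and always toward the following segment.
Nothing changes in [ʒoxɛbɸʊ]: there the adjacent consonants already agree in place (/b/ and /ɸ/ are both bilabial), so this form is consistent with the same rule.
The trigger is the following segment, so the direction is regressive (anticipatory).

regressive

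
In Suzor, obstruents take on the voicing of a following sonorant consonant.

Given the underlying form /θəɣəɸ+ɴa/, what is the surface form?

[θəɣəβɴa]

/ɸ/ is a voiceless bilabial fricative. The following trigger /ɴ/ is voiced, so /ɸ/ must become voiced as well.
A voiced bilabial fricative is [β], so the surface segment is [β].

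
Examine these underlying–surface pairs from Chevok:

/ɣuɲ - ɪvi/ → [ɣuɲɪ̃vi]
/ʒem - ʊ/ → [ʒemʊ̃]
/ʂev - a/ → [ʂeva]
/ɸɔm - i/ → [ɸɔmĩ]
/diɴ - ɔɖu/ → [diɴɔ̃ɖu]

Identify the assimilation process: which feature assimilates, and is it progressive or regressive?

The vowel /ɪ/ surfaces as nasalised [ɪ̃] next to the preceding nasal /ɲ/ — it has acquired the [+nasal] feature of its neighbour.
Likewise in the remaining data: /ʊ/ → [ʊ̃] after /m/; /i/ → [ĩ] after /m/; /ɔ/ → [ɔ̃] after /ɴ/ — each time a vowel is nasalised next to a preceding nasal.
No change occurs in [ʂeva] because the vowel at the boundary is adjacent to an oral consonant, not a nasal (/a/ next to /v/).
Because the conditioning nasal is to the left of the vowel that changes, the process is progressive (perseverative).

progressive nasality assimilation (vowel nasalisation)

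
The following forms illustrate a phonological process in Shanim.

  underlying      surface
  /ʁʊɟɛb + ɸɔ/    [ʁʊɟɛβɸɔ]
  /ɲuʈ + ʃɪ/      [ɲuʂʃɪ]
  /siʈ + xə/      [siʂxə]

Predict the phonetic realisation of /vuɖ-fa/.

[vuʐfa]

The data show regressive manner assimilation: /b/ → [β] before /ɸ/; /ʈ/ → [ʂ] before /ʃ/; /ʈ/ → [ʂ] before /x/. In each pair only manner changes, matching the following consonant, while place and voice stay constant.
/ɖ/ is a voiced retroflex stop. The following trigger /f/ is a fricative, so /ɖ/ must become a fricative as well.
Changing only its manner to fricative gives [ʐ] — the voiced retroflex fricative.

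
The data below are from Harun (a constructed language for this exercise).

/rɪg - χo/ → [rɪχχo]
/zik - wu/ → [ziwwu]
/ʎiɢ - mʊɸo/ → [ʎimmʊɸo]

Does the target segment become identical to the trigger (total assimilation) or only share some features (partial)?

The segment that alternates is /g/, which surfaces as [χ] when adjacent to /χ/.
The output [χ] is identical to the trigger /χ/ — every feature (place, manner, voicing) has been copied — so this is total assimilation.
The remaining alternations confirm this: /k/ → [w] before /w/; /ɢ/ → [m] before /m/ — in each case the output is a copy of the following consonant.

total assimilation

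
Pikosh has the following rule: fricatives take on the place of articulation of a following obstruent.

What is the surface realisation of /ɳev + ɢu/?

The rule targets /v/ (voiced labiodental fricative), which sits before the trigger /ɢ/ (uvular).
Changing only its place to uvular gives [ʁ] — the voiced uvular fricative.

[ɳeʁɢu]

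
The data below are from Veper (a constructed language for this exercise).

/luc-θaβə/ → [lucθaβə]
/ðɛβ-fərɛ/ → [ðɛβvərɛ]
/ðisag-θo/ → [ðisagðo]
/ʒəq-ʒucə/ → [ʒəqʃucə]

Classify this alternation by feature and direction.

progressive voicing assimilation

The segment that alternates is /f/, which surfaces as [v] when adjacent to /β/.
The change voiceless → voiced matches the voicing of the preceding /β/, identifying this as voicing assimilation.
Place and manner are unchanged, so the assimilation is partial, not total.
Checking the remaining alternations: /θ/ → [ð] after /g/ (voiceless → voiced, matching voiced); /ʒ/ → [ʃ] after /q/ (voiced → voiceless, matching voiceless) — only voicing changes, and always toward the preceding segment.
No alternation appears in [lucθaβə]: there the adjacent consonants already agree in voicing (/θ/ and /c/ are both voiceless), so this form is consistent with the same rule.
Since the segment that changes follows the conditioning segment, the assimilation is progressive.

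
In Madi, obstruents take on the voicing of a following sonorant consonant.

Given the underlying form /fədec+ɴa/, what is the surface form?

[fədeɟɴa]

/c/ is a voiceless palatal stop. The following trigger /ɴ/ is voiced, so /c/ must become voiced as well.
A voiced palatal stop is [ɟ], so the surface segment is [ɟ].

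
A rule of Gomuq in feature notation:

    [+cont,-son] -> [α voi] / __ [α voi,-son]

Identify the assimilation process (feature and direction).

The rule copies [voi] from the environment onto the target, so the assimilating feature is voicing.
Since the environment is written after the underscore, the trigger follows the target; the direction is regressive.

regressive voicing assimilation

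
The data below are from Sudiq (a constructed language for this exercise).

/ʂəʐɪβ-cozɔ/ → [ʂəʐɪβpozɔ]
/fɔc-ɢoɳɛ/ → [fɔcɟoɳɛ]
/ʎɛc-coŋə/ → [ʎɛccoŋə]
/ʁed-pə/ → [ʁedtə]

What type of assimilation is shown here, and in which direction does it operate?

Comparing underlying and surface forms, /c/ → [p] is the alternation; the neighbouring /β/ is constant.
/c/ is palatal while /β/ is bilabial; the output [p] is bilabial, matching the trigger — so the feature that spreads is place.
Manner and voice are unchanged, so the assimilation is partial, not total.
The other alternating forms pattern the same way: /ɢ/ → [ɟ] after /c/ (uvular → palatal, matching palatal); /p/ → [t] after /d/ (bilabial → alveolar, matching alveolar) — only place changes, and always toward the preceding segment.
No alternation appears in [ʎɛccoŋə]: there the adjacent consonants already agree in place (/c/ and /c/ are both palatal), so this form is consistent with the same rule.
The trigger is the preceding segment, so the direction is progressive (perseverative).

progressive place assimilation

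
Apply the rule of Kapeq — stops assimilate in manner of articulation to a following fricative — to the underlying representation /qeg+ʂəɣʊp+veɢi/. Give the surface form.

[qeɣʂəɣʊɸveɢi]

/g/ is a voiced velar stop. The following trigger /ʂ/ is a fricative, so /g/ must become a fricative as well.
The voiced velar fricative is [ɣ], so /g/ → [ɣ].
At the second juncture, /p/ likewise becomes [ɸ] adjacent to /v/.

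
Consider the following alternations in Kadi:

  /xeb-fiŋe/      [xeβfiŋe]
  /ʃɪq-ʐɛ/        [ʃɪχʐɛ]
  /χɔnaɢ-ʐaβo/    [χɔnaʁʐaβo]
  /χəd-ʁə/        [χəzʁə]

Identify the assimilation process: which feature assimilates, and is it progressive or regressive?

Underlying /b/ is realised as [β] next to /f/; /f/ itself does not change.
The change stop → fricative matches the manner of the following /f/, identifying this as manner assimilation.
Place and voice are unchanged, so the assimilation is partial, not total.
The other alternating forms pattern the same way: /q/ → [χ] before /ʐ/ (stop → fricative, matching a fricative); /ɢ/ → [ʁ] before /ʐ/ (stop → fricative, matching a fricative); /d/ → [z] before /ʁ/ (stop → fricative, matching a fricative) — only manner changes, and always toward the following segment.
The trigger is the following segment, so the direction is regressive (anticipatory).

regressive manner assimilation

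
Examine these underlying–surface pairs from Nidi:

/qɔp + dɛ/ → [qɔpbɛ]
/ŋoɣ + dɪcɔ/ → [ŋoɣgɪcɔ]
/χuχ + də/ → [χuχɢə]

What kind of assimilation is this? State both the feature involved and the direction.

progressive place assimilation

The segment that alternates is /d/, which surfaces as [b] when adjacent to /p/.
The change alveolar → bilabial matches the place of the preceding /p/, identifying this as place assimilation.
Manner and voice are unchanged, so the assimilation is partial, not total.
The other alternating forms pattern the same way: /d/ → [g] after /ɣ/ (alveolar → velar, matching velar); /d/ → [ɢ] after /χ/ (alveolar → uvular, matching uvular) — only place changes, and always toward the preceding segment.
The trigger is the preceding segment, so the direction is progressive (perseverative).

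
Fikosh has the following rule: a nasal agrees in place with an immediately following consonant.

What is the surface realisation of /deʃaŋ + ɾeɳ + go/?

The rule targets /ŋ/ (voiced velar nasal), which sits before the trigger /ɾ/ (alveolar).
Changing only its place to alveolar gives [n] — the voiced alveolar nasal.
The same rule applies at the second boundary: /ɳ/ → [ŋ] next to /g/.

[deʃanɾeŋgo]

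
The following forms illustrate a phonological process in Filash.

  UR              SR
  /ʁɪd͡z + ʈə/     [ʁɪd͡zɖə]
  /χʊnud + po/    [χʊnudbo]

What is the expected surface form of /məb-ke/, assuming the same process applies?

[məbge]

The data show progressive voicing assimilation: /ʈ/ → [ɖ] after /d͡z/; /p/ → [b] after /d/. In each pair only voicing changes, matching the preceding consonant, while place and manner stay constant.
The rule targets /k/ (voiceless velar stop), which sits after the trigger /b/ (voiced).
A voiced velar stop is [g], so the surface segment is [g].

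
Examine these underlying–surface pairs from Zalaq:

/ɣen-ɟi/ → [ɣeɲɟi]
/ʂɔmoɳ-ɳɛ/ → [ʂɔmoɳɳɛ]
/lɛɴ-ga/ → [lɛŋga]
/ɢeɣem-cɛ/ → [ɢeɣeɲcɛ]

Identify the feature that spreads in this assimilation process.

The segment that alternates is /n/, which surfaces as [ɲ] when adjacent to /ɟ/.
/n/ is alveolar while /ɟ/ is palatal; the output [ɲ] is palatal, matching the trigger — so the feature that spreads is place.
The other alternating forms pattern the same way: /ɴ/ → [ŋ] before /g/ (uvular → velar, matching velar); /m/ → [ɲ] before /c/ (bilabial → palatal, matching palatal) — only place changes, and always toward the following segment.
Nothing changes in [ʂɔmoɳɳɛ]: there the adjacent consonants already agree in place (/ɳ/ and /ɳ/ are both retroflex), so this form is consistent with the same rule.

place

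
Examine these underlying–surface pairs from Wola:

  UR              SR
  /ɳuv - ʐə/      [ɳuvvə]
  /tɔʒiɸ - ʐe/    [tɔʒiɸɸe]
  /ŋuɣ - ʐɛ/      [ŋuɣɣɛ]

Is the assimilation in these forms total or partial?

Underlying /ʐ/ is realised as [ɸ] next to /ɸ/; /ɸ/ itself does not change.
The output [ɸ] is identical to the trigger /ɸ/ — every feature (place, manner, voicing) has been copied — so this is total assimilation.
The other forms behave the same way: /ʐ/ → [v] after /v/; /ʐ/ → [ɣ] after /ɣ/ — in each case the output is a copy of the preceding consonant.

total assimilation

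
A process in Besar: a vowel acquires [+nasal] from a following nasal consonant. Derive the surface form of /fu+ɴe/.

[fũɴe]

/u/ sits next to the nasal /ɴ/ and is therefore nasalised to [ũ].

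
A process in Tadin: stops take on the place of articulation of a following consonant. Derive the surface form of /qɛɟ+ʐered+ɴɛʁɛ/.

[qɛɖʐereɢɴɛʁɛ]

/ɟ/ is a voiced palatal stop. The following trigger /ʐ/ is retroflex, so /ɟ/ must become retroflex as well.
Changing only its place to retroflex gives [ɖ] — the voiced retroflex stop.
The same rule applies at the second boundary: /d/ → [ɢ] next to /ɴ/.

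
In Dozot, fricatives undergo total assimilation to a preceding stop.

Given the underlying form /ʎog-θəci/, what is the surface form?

[ʎoggəci]

/θ/ is the segment targeted by the rule; it sits immediately after /g/, so it assimilates completely and surfaces as [g].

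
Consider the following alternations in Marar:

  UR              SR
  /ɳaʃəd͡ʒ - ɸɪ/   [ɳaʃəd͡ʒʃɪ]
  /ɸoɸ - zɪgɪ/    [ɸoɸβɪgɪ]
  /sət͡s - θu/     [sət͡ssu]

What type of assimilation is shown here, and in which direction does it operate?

Comparing underlying and surface forms, /ɸ/ → [ʃ] is the alternation; the neighbouring /d͡ʒ/ is constant.
The change bilabial → postalveolar matches the place of the preceding /d͡ʒ/, identifying this as place assimilation.
Manner and voice are unchanged, so the assimilation is partial, not total.
The same holds elsewhere in the data: /z/ → [β] after /ɸ/ (alveolar → bilabial, matching bilabial); /θ/ → [s] after /t͡s/ (dental → alveolar, matching alveolar) — only place changes, and always toward the preceding segment.
Since the segment that changes follows the conditioning segment, the assimilation is progressive.

progressive place assimilation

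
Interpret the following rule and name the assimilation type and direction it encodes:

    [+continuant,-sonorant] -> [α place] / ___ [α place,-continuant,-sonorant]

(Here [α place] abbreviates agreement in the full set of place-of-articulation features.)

The shared variable α links the value of the place features (abbreviated [place]) on the target to the same value on the neighbouring segment, so place is the feature that assimilates.
The conditioning segment sits to the right of the focus bar, meaning the trigger follows the segment that changes — regressive assimilation.

regressive place assimilation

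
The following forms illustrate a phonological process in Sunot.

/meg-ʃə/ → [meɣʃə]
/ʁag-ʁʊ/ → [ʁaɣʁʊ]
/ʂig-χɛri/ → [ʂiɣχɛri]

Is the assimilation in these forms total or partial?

partial assimilation

The segment that alternates is /g/, which surfaces as [ɣ] when adjacent to /ʃ/.
/g/ is a stop while /ʃ/ is a fricative; the output [ɣ] is a fricative, matching the trigger — so the feature that spreads is manner.
Place and voice are unchanged, so the assimilation is partial, not total.
The same holds elsewhere in the data: /g/ → [ɣ] before /ʁ/ (stop → fricative, matching a fricative); /g/ → [ɣ] before /χ/ (stop → fricative, matching a fricative) — only manner changes, and always toward the following segment.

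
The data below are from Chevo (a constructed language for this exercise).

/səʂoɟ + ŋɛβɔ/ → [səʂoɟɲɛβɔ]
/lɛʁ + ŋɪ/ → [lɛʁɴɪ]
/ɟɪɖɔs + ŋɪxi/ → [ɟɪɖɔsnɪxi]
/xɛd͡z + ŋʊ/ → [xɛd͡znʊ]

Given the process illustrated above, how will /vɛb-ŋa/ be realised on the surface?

[vɛbma]

The data show progressive place assimilation: /ŋ/ → [ɲ] after /ɟ/; /ŋ/ → [ɴ] after /ʁ/; /ŋ/ → [n] after /s/; /ŋ/ → [n] after /d͡z/. In each pair only place changes, matching the preceding consonant, while manner and voice stay constant.
/ŋ/ is a voiced velar nasal. The preceding trigger /b/ is bilabial, so /ŋ/ must become bilabial as well.
The voiced bilabial nasal is [m], so /ŋ/ → [m].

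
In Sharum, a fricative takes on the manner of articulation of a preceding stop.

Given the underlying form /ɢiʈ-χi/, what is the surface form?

The rule targets /χ/ (voiceless uvular fricative), which sits after the trigger /ʈ/ (stop).
Changing only its manner to stop gives [q] — the voiceless uvular stop.

[ɢiʈqi]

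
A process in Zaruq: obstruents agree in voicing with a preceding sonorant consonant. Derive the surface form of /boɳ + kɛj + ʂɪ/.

[boɳgɛjʐɪ]

The rule targets /k/ (voiceless velar stop), which sits after the trigger /ɳ/ (voiced).
Changing only its voicing to voiced gives [g] — the voiced velar stop.
The same rule applies at the second boundary: /ʂ/ → [ʐ] next to /j/.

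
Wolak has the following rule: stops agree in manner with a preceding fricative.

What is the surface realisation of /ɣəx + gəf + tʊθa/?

[ɣəxɣəfsʊθa]

The rule targets /g/ (voiced velar stop), which sits after the trigger /x/ (fricative).
A voiced velar fricative is [ɣ], so the surface segment is [ɣ].
The same rule applies at the second boundary: /t/ → [s] next to /f/.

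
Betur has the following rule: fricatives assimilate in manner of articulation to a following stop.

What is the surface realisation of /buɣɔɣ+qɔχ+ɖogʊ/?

[buɣɔgqɔqɖogʊ]

/ɣ/ is a voiced velar fricative. The following trigger /q/ is a stop, so /ɣ/ must become a stop as well.
The voiced velar stop is [g], so /ɣ/ → [g].
The same rule applies at the second boundary: /χ/ → [q] next to /ɖ/.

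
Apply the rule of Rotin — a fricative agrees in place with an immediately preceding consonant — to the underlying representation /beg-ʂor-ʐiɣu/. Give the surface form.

[begxorziɣu]

/ʂ/ is a voiceless retroflex fricative. The preceding trigger /g/ is velar, so /ʂ/ must become velar as well.
The voiceless velar fricative is [x], so /ʂ/ → [x].
At the second juncture, /ʐ/ likewise becomes [z] adjacent to /r/.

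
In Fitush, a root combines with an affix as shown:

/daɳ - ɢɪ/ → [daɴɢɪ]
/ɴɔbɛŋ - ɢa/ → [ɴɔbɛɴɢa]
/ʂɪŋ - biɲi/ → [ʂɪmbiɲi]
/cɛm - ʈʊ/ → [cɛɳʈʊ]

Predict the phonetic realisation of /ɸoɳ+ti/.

The data show regressive place assimilation: /ɳ/ → [ɴ] before /ɢ/; /ŋ/ → [ɴ] before /ɢ/; /ŋ/ → [m] before /b/; /m/ → [ɳ] before /ʈ/. In each pair only place changes, matching the following consonant, while manner and voice stay constant.
The rule targets /ɳ/ (voiced retroflex nasal), which sits before the trigger /t/ (alveolar).
Changing only its place to alveolar gives [n] — the voiced alveolar nasal.

[ɸonti]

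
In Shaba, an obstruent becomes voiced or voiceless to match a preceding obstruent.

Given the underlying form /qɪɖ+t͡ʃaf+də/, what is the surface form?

/t͡ʃ/ is a voiceless postalveolar affricate. The preceding trigger /ɖ/ is voiced, so /t͡ʃ/ must become voiced as well.
The voiced postalveolar affricate is [d͡ʒ], so /t͡ʃ/ → [d͡ʒ].
The same rule applies at the second boundary: /d/ → [t] next to /f/.

[qɪɖd͡ʒaftə]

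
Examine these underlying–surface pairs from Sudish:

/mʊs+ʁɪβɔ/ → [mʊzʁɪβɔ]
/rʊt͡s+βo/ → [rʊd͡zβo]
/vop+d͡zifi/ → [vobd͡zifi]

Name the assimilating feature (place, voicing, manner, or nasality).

The segment that alternates is /s/, which surfaces as [z] when adjacent to /ʁ/.
The change voiceless → voiced matches the voicing of the following /ʁ/, identifying this as voicing assimilation.
The other alternating forms pattern the same way: /t͡s/ → [d͡z] before /β/ (voiceless → voiced, matching voiced); /p/ → [b] before /d͡z/ (voiceless → voiced, matching voiced) — only voicing changes, and always toward the following segment.

voicing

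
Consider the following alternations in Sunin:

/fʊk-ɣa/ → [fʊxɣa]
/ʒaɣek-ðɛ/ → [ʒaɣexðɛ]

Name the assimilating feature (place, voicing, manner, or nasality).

manner

Underlying /k/ is realised as [x] next to /ɣ/; /ɣ/ itself does not change.
The change stop → fricative matches the manner of the following /ɣ/, identifying this as manner assimilation.
The other alternating form patterns the same way: /k/ → [x] before /ð/ (stop → fricative, matching a fricative) — only manner changes, and always toward the following segment.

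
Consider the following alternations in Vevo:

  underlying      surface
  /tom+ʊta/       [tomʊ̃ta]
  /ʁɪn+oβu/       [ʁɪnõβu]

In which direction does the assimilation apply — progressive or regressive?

progressive

The vowel /ʊ/ surfaces as nasalised [ʊ̃] next to the preceding nasal /m/ — it has acquired the [+nasal] feature of its neighbour.
Likewise in the remaining data: /o/ → [õ] after /n/ — each time a vowel is nasalised next to a preceding nasal.
Because the conditioning nasal is to the left of the vowel that changes, the process is progressive (perseverative).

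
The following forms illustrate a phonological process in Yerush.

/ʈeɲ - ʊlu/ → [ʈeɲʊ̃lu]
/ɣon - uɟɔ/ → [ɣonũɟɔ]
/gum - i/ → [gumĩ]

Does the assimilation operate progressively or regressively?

progressive

The vowel /ʊ/ surfaces as nasalised [ʊ̃] next to the preceding nasal /ɲ/ — it has acquired the [+nasal] feature of its neighbour.
The other forms show the same pattern: /u/ → [ũ] after /n/; /i/ → [ĩ] after /m/ — each time a vowel is nasalised next to a preceding nasal.
Because the conditioning nasal is to the left of the vowel that changes, the process is progressive (perseverative).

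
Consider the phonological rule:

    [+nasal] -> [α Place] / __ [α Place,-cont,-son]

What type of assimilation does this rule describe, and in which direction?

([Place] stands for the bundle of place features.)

regressive place assimilation

The shared variable α links the value of the place features (abbreviated [Place]) on the target to the same value on the neighbouring segment, so place is the feature that assimilates.
The conditioning segment sits to the right of the focus bar, meaning the trigger follows the segment that changes — regressive assimilation.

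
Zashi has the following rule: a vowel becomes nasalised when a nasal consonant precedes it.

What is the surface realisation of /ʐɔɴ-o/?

/o/ sits next to the nasal /ɴ/ and is therefore nasalised to [õ].

[ʐɔɴõ]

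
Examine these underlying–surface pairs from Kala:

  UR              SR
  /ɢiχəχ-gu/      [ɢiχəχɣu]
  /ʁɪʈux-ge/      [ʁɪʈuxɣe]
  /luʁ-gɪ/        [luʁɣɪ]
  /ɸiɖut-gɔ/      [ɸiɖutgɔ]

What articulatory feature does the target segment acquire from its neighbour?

Comparing underlying and surface forms, /g/ → [ɣ] is the alternation; the neighbouring /χ/ is constant.
The change stop → fricative matches the manner of the preceding /χ/, identifying this as manner assimilation.
The same holds elsewhere in the data: /g/ → [ɣ] after /x/ (stop → fricative, matching a fricative); /g/ → [ɣ] after /ʁ/ (stop → fricative, matching a fricative) — only manner changes, and always toward the preceding segment.
No alternation appears in [ɸiɖutgɔ]: there the adjacent consonants already agree in manner (/g/ and /t/ are both stops), so this form is consistent with the same rule.

manner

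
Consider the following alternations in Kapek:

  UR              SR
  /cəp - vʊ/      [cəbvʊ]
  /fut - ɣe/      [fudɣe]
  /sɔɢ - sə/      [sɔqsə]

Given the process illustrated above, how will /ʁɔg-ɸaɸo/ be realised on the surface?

[ʁɔkɸaɸo]

The data show regressive voicing assimilation: /p/ → [b] before /v/; /t/ → [d] before /ɣ/; /ɢ/ → [q] before /s/. In each pair only voicing changes, matching the following consonant, while place and manner stay constant.
/g/ is a voiced velar stop. The following trigger /ɸ/ is voiceless, so /g/ must become voiceless as well.
Changing only its voicing to voiceless gives [k] — the voiceless velar stop.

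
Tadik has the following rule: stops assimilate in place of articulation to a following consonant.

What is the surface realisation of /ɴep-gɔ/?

/p/ is a voiceless bilabial stop. The following trigger /g/ is velar, so /p/ must become velar as well.
Changing only its place to velar gives [k] — the voiceless velar stop.

[ɴekgɔ]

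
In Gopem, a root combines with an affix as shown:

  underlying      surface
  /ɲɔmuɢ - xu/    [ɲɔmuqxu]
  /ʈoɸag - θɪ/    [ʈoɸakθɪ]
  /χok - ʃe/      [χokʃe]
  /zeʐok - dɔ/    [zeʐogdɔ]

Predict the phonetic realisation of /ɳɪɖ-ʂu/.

The data show regressive voicing assimilation: /ɢ/ → [q] before /x/; /g/ → [k] before /θ/; /k/ → [g] before /d/. In each pair only voicing changes, matching the following consonant, while place and manner stay constant.
No alternation appears in [χokʃe]: there the adjacent consonants already agree in voicing (/k/ and /ʃ/ are both voiceless), so this form is consistent with the same rule.
The rule targets /ɖ/ (voiced retroflex stop), which sits before the trigger /ʂ/ (voiceless).
A voiceless retroflex stop is [ʈ], so the surface segment is [ʈ].

[ɳɪʈʂu]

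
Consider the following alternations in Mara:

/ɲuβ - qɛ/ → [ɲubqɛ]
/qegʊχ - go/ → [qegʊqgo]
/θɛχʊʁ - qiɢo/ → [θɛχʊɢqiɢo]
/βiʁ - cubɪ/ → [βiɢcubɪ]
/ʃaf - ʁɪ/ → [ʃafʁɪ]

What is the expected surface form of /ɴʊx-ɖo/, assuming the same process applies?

[ɴʊkɖo]

The data show regressive manner assimilation: /β/ → [b] before /q/; /χ/ → [q] before /g/; /ʁ/ → [ɢ] before /q/; /ʁ/ → [ɢ] before /c/. In each pair only manner changes, matching the following consonant, while place and voice stay constant.
No alternation appears in [ʃafʁɪ]: there the adjacent consonants already agree in manner (/f/ and /ʁ/ are both fricatives), so this form is consistent with the same rule.
/x/ is a voiceless velar fricative. The following trigger /ɖ/ is a stop, so /x/ must become a stop as well.
A voiceless velar stop is [k], so the surface segment is [k].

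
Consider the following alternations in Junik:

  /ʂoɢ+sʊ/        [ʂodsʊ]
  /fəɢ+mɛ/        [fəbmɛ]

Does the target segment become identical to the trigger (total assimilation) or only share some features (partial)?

partial assimilation

Underlying /ɢ/ is realised as [d] next to /s/; /s/ itself does not change.
The change uvular → alveolar matches the place of the following /s/, identifying this as place assimilation.
Manner and voice are unchanged, so the assimilation is partial, not total.
The same holds elsewhere in the data: /ɢ/ → [b] before /m/ (uvular → bilabial, matching bilabial) — only place changes, and always toward the following segment.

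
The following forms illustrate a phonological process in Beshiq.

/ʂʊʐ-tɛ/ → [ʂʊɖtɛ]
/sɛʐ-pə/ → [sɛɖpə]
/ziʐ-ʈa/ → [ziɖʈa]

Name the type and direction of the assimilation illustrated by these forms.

Underlying /ʐ/ is realised as [ɖ] next to /t/; /t/ itself does not change.
/ʐ/ is a fricative while /t/ is a stop; the output [ɖ] is a stop, matching the trigger — so the feature that spreads is manner.
Place and voice are unchanged, so the assimilation is partial, not total.
Checking the remaining alternations: /ʐ/ → [ɖ] before /p/ (fricative → stop, matching a stop); /ʐ/ → [ɖ] before /ʈ/ (fricative → stop, matching a stop) — only manner changes, and always toward the following segment.
The trigger is the following segment, so the direction is regressive (anticipatory).

regressive manner assimilation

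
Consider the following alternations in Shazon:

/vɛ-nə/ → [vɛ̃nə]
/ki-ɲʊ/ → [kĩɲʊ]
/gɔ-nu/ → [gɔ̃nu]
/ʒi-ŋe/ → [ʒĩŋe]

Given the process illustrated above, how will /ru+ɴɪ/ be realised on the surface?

The data show regressive nasality assimilation (vowel nasalisation): /ɛ/ → [ɛ̃] before /n/; /i/ → [ĩ] before /ɲ/; /ɔ/ → [ɔ̃] before /n/; /i/ → [ĩ] before /ŋ/ — a vowel is nasalised by an immediately following nasal consonant.
The vowel /u/ is adjacent to the following nasal /ɴ/, so it acquires [+nasal] and surfaces as [ũ].

[rũɴɪ]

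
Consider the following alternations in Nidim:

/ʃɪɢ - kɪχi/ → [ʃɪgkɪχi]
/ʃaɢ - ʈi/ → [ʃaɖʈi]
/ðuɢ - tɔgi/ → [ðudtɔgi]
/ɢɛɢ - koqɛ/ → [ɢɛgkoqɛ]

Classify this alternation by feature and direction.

regressive place assimilation

Underlying /ɢ/ is realised as [g] next to /k/; /k/ itself does not change.
/ɢ/ is uvular while /k/ is velar; the output [g] is velar, matching the trigger — so the feature that spreads is place.
Manner and voice are unchanged, so the assimilation is partial, not total.
Checking the remaining alternations: /ɢ/ → [ɖ] before /ʈ/ (uvular → retroflex, matching retroflex); /ɢ/ → [d] before /t/ (uvular → alveolar, matching alveolar) — only place changes, and always toward the following segment.
Since the segment that changes precedes the conditioning segment, the assimilation is regressive.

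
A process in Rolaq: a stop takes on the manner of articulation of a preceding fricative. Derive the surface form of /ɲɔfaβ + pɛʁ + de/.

[ɲɔfaβɸɛʁze]

/p/ is a voiceless bilabial stop. The preceding trigger /β/ is a fricative, so /p/ must become a fricative as well.
A voiceless bilabial fricative is [ɸ], so the surface segment is [ɸ].
The same rule applies at the second boundary: /d/ → [z] next to /ʁ/.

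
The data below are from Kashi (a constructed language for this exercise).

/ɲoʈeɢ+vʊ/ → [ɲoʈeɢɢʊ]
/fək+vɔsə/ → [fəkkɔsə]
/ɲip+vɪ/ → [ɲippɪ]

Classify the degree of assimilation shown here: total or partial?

total assimilation

Underlying /v/ is realised as [ɢ] next to /ɢ/; /ɢ/ itself does not change.
The output [ɢ] is identical to the trigger /ɢ/ — every feature (place, manner, voicing) has been copied — so this is total assimilation.
The remaining alternations confirm this: /v/ → [k] after /k/; /v/ → [p] after /p/ — in each case the output is a copy of the preceding consonant.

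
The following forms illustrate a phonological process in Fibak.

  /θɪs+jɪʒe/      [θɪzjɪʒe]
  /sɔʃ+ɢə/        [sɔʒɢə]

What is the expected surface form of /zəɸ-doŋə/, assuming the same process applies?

[zəβdoŋə]

The data show regressive voicing assimilation: /s/ → [z] before /j/; /ʃ/ → [ʒ] before /ɢ/. In each pair only voicing changes, matching the following consonant, while place and manner stay constant.
/ɸ/ is a voiceless bilabial fricative. The following trigger /d/ is voiced, so /ɸ/ must become voiced as well.
A voiced bilabial fricative is [β], so the surface segment is [β].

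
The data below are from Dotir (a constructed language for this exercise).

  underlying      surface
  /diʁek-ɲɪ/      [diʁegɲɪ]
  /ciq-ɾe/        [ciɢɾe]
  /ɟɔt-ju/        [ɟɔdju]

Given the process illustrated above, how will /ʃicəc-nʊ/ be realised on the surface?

The data show regressive voicing assimilation: /k/ → [g] before /ɲ/; /q/ → [ɢ] before /ɾ/; /t/ → [d] before /j/. In each pair only voicing changes, matching the following consonant, while place and manner stay constant.
/c/ is a voiceless palatal stop. The following trigger /n/ is voiced, so /c/ must become voiced as well.
A voiced palatal stop is [ɟ], so the surface segment is [ɟ].

[ʃicəɟnʊ]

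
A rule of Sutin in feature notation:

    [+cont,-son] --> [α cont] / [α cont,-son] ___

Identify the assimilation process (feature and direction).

progressive manner assimilation

The shared variable α links the value of [cont] on the target to that of the neighbouring obstruent. [cont] distinguishes stops from fricatives — a manner-of-articulation feature — so this is manner assimilation.
The conditioning segment sits to the left of the focus bar, meaning the trigger precedes the segment that changes — progressive assimilation.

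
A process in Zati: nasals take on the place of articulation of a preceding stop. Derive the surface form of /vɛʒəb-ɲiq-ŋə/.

/ɲ/ is a voiced palatal nasal. The preceding trigger /b/ is bilabial, so /ɲ/ must become bilabial as well.
Changing only its place to bilabial gives [m] — the voiced bilabial nasal.
The same rule applies at the second boundary: /ŋ/ → [ɴ] next to /q/.

[vɛʒəbmiqɴə]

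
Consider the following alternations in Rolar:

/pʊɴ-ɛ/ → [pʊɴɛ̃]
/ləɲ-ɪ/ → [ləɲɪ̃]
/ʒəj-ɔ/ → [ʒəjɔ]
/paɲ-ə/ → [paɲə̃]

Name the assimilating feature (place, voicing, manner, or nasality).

nasality

The vowel /ɛ/ surfaces as nasalised [ɛ̃] next to the preceding nasal /ɴ/ — it has acquired the [+nasal] feature of its neighbour.
Likewise in the remaining data: /ɪ/ → [ɪ̃] after /ɲ/; /ə/ → [ə̃] after /ɲ/ — each time a vowel is nasalised next to a preceding nasal.
No change occurs in [ʒəjɔ] because the vowel at the boundary is adjacent to an oral consonant, not a nasal (/ɔ/ next to /j/).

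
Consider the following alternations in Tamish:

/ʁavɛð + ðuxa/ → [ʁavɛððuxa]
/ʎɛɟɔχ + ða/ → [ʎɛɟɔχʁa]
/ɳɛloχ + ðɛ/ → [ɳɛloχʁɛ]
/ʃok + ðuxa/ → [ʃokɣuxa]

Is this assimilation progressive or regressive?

The segment that alternates is /ð/, which surfaces as [ʁ] when adjacent to /χ/.
/ð/ is dental while /χ/ is uvular; the output [ʁ] is uvular, matching the trigger — so the feature that spreads is place.
The same holds elsewhere in the data: /ð/ → [ɣ] after /k/ (dental → velar, matching velar) — only place changes, and always toward the preceding segment.
Nothing changes in [ʁavɛððuxa]: there the adjacent consonants already agree in place (/ð/ and /ð/ are both dental), so this form is consistent with the same rule.
The trigger is the preceding segment, so the direction is progressive (perseverative).

progressive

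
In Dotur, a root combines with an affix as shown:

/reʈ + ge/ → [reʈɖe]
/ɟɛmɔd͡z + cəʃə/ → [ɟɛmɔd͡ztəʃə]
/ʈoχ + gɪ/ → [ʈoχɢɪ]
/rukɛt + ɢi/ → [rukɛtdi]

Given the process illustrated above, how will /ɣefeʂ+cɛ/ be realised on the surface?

[ɣefeʂʈɛ]

The data show progressive place assimilation: /g/ → [ɖ] after /ʈ/; /c/ → [t] after /d͡z/; /g/ → [ɢ] after /χ/; /ɢ/ → [d] after /t/. In each pair only place changes, matching the preceding consonant, while manner and voice stay constant.
/c/ is a voiceless palatal stop. The preceding trigger /ʂ/ is retroflex, so /c/ must become retroflex as well.
Changing only its place to retroflex gives [ʈ] — the voiceless retroflex stop.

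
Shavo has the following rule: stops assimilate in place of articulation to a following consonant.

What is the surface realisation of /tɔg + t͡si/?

[tɔdt͡si]

The rule targets /g/ (voiced velar stop), which sits before the trigger /t͡s/ (alveolar).
Changing only its place to alveolar gives [d] — the voiced alveolar stop.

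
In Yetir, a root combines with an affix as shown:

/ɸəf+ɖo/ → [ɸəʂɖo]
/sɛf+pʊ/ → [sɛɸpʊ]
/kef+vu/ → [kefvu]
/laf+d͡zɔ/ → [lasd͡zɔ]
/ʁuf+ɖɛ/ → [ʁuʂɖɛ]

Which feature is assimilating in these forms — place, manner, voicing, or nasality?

place

Underlying /f/ is realised as [ʂ] next to /ɖ/; /ɖ/ itself does not change.
The change labiodental → retroflex matches the place of the following /ɖ/, identifying this as place assimilation.
Checking the remaining alternations: /f/ → [ɸ] before /p/ (labiodental → bilabial, matching bilabial); /f/ → [s] before /d͡z/ (labiodental → alveolar, matching alveolar) — only place changes, and always toward the following segment.
Nothing changes in [kefvu]: there the adjacent consonants already agree in place (/f/ and /v/ are both labiodental), so this form is consistent with the same rule.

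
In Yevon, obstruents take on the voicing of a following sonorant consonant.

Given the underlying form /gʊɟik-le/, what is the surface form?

[gʊɟigle]

The rule targets /k/ (voiceless velar stop), which sits before the trigger /l/ (voiced).
Changing only its voicing to voiced gives [g] — the voiced velar stop.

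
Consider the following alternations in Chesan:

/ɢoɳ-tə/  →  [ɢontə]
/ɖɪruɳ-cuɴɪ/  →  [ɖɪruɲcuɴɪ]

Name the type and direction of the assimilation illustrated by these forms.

The segment that alternates is /ɳ/, which surfaces as [n] when adjacent to /t/.
The change retroflex → alveolar matches the place of the following /t/, identifying this as place assimilation.
Manner and voice are unchanged, so the assimilation is partial, not total.
The other alternating form patterns the same way: /ɳ/ → [ɲ] before /c/ (retroflex → palatal, matching palatal) — only place changes, and always toward the following segment.
The trigger is the following segment, so the direction is regressive (anticipatory).

regressive place assimilation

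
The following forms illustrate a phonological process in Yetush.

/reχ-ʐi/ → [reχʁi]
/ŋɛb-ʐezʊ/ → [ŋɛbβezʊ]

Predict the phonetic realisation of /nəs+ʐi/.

[nəszi]

The data show progressive place assimilation: /ʐ/ → [ʁ] after /χ/; /ʐ/ → [β] after /b/. In each pair only place changes, matching the preceding consonant, while manner and voice stay constant.
/ʐ/ is a voiced retroflex fricative. The preceding trigger /s/ is alveolar, so /ʐ/ must become alveolar as well.
Changing only its place to alveolar gives [z] — the voiced alveolar fricative.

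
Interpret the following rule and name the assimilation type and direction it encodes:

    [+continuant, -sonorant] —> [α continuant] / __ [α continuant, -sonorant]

The rule copies [continuant] (continuancy) from the environment onto the target fricatives; since [±continuant] encodes the stop/fricative manner contrast, the assimilating dimension is manner.
The conditioning segment sits to the right of the focus bar, meaning the trigger follows the segment that changes — regressive assimilation.

regressive manner assimilation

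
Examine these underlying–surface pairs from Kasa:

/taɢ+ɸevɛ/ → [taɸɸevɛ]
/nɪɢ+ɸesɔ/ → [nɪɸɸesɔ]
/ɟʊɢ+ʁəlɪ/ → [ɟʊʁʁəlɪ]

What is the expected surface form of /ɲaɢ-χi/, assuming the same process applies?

The data show regressive total assimilation (/ɢ/ → [ɸ] before /ɸ/; /ɢ/ → [ʁ] before /ʁ/): in every case the target segment becomes identical to its following neighbour, copying more than a single feature.
/ɢ/ is the segment targeted by the rule; it sits immediately before /χ/, so it assimilates completely and surfaces as [χ].

[ɲaχχi]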